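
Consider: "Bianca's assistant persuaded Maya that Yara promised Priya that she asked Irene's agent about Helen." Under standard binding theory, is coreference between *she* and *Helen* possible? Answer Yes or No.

No

*Helen* is an R-expression; Principle C requires it to be free (not bound by any c-commanding expression).
— she: subject of the clause headed by 'asked'; the pronoun c-commands the R-expression — coreference blocked (Principle C).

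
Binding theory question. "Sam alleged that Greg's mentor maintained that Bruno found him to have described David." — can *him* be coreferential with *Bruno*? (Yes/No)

*him* is a pronoun; Principle B requires it to be free in its binding domain — the clause headed by 'found'.
— Bruno: subject of the clause headed by 'found'; c-commands the pronoun within its binding domain — blocked (Principle B).

No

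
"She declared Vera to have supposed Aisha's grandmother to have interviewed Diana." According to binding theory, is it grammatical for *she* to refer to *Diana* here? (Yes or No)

No

*Diana* is an R-expression; Principle C requires it to be free (not bound by any c-commanding expression).
— she: subject of the matrix clause; the pronoun c-commands the R-expression — coreference blocked (Principle C).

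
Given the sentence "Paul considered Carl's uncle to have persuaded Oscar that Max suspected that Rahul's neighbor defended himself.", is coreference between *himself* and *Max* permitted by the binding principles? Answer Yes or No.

*himself* is a reflexive; Principle A requires it to be bound within its binding domain — the clause headed by 'defended'.
— Max: subject of the clause headed by 'suspected'; c-commands the reflexive but lies outside its binding domain — cannot bind it (Principle A).

No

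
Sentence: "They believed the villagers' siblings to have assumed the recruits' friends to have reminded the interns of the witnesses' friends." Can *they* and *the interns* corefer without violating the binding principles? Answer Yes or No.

*the interns* is an R-expression; Principle C requires it to be free (not bound by any c-commanding expression).
— they: subject of the matrix clause; the pronoun c-commands the R-expression — coreference blocked (Principle C).

No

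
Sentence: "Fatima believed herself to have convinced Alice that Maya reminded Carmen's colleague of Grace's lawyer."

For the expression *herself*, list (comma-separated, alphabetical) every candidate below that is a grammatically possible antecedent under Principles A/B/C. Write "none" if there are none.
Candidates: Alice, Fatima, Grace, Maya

*herself* is a reflexive; Principle A requires it to be bound within its binding domain — the matrix clause.
— Alice: object of the clause headed by 'convinced'; does not c-command the reflexive — cannot bind it (Principle A).
— Fatima: subject of the matrix clause; c-commands the reflexive within its binding domain — allowed (Principle A).
— Grace: possessor inside the second object DP of the clause headed by 'reminded'; does not c-command the reflexive — cannot bind it (Principle A).
— Maya: subject of the clause headed by 'reminded'; does not c-command the reflexive — cannot bind it (Principle A).

Fatima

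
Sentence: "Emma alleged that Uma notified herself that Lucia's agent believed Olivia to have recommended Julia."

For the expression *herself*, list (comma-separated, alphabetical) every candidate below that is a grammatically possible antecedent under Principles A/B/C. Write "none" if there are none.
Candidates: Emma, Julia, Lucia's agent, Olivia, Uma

Uma

*herself* is a reflexive; Principle A requires it to be bound within its binding domain — the clause headed by 'notified'.
— Emma: subject of the matrix clause; c-commands the reflexive but lies outside its binding domain — cannot bind it (Principle A).
— Julia: object of the clause headed by 'recommended'; does not c-command the reflexive — cannot bind it (Principle A).
— Lucia's agent: subject of the clause headed by 'believed'; does not c-command the reflexive — cannot bind it (Principle A).
— Olivia: subject of the clause headed by 'recommended'; does not c-command the reflexive — cannot bind it (Principle A).
— Uma: subject of the clause headed by 'notified'; c-commands the reflexive within its binding domain — allowed (Principle A).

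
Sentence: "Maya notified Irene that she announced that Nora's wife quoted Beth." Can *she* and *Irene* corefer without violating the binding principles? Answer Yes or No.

*Irene* is an R-expression; Principle C requires it to be free (not bound by any c-commanding expression).
— she: subject of the clause headed by 'announced'; the pronoun does not c-command the R-expression — coreference allowed.

Yes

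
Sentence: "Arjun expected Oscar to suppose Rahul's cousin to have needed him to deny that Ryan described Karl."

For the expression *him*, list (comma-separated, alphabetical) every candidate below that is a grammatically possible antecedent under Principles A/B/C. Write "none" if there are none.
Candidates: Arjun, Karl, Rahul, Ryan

Arjun, Rahul

*him* is a pronoun; Principle B requires it to be free in its binding domain — the clause headed by 'needed'.
— Arjun: subject of the matrix clause; c-commands the pronoun but lies outside its binding domain — allowed.
— Karl: object of the clause headed by 'described'; is c-commanded by the pronoun; coreference would bind this R-expression — blocked (Principle C).
— Rahul: possessor inside the subject DP of the clause headed by 'needed'; does not c-command the pronoun — Principle B does not apply; allowed.
— Ryan: subject of the clause headed by 'described'; is c-commanded by the pronoun; coreference would bind this R-expression — blocked (Principle C).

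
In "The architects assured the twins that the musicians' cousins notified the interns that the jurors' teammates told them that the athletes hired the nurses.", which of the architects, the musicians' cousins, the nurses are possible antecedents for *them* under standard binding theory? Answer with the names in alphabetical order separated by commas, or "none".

the architects, the musicians' cousins

*them* is a pronoun; Principle B requires it to be free in its binding domain — the clause headed by 'told'.
— the architects: subject of the matrix clause; c-commands the pronoun but lies outside its binding domain — allowed.
— the musicians' cousins: subject of the clause headed by 'notified'; c-commands the pronoun but lies outside its binding domain — allowed.
— the nurses: object of the clause headed by 'hired'; is c-commanded by the pronoun; coreference would bind this R-expression — blocked (Principle C).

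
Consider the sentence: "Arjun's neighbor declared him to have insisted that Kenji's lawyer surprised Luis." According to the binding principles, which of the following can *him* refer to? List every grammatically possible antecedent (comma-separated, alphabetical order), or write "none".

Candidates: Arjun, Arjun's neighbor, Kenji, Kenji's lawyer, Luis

*him* is a pronoun; Principle B requires it to be free in its binding domain — the matrix clause.
— Arjun: possessor inside the subject DP of the matrix clause; does not c-command the pronoun — Principle B does not apply; allowed.
— Arjun's neighbor: subject of the matrix clause; c-commands the pronoun within its binding domain — blocked (Principle B).
— Kenji: possessor inside the subject DP of the clause headed by 'surprised'; is c-commanded by the pronoun; coreference would bind this R-expression — blocked (Principle C).
— Kenji's lawyer: subject of the clause headed by 'surprised'; is c-commanded by the pronoun; coreference would bind this R-expression — blocked (Principle C).
— Luis: object of the clause headed by 'surprised'; is c-commanded by the pronoun; coreference would bind this R-expression — blocked (Principle C).

Arjun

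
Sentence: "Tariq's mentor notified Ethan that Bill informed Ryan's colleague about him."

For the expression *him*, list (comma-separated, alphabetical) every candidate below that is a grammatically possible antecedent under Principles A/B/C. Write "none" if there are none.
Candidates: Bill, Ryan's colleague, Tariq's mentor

Tariq's mentor

*him* is a pronoun; Principle B requires it to be free in its binding domain — the clause headed by 'informed'.
— Bill: subject of the clause headed by 'informed'; c-commands the pronoun within its binding domain — blocked (Principle B).
— Ryan's colleague: object of the clause headed by 'informed'; c-commands the pronoun within its binding domain — blocked (Principle B).
— Tariq's mentor: subject of the matrix clause; c-commands the pronoun but lies outside its binding domain — allowed.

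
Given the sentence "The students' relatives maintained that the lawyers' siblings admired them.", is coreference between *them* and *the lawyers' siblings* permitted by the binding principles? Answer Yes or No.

No

*them* is a pronoun; Principle B requires it to be free in its binding domain — the clause headed by 'admired'.
— the lawyers' siblings: subject of the clause headed by 'admired'; c-commands the pronoun within its binding domain — blocked (Principle B).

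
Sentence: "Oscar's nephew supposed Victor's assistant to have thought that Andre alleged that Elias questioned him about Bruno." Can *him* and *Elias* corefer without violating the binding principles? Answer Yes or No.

*Elias* is an R-expression; Principle C requires it to be free (not bound by any c-commanding expression).
— him: object of the clause headed by 'questioned'; the R-expression locally c-commands the pronoun — coreference blocked (Principle B on the pronoun).

No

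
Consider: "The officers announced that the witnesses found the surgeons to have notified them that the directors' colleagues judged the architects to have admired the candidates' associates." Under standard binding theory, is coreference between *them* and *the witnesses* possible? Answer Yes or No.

*the witnesses* is an R-expression; Principle C requires it to be free (not bound by any c-commanding expression).
— them: object of the clause headed by 'notified'; the pronoun does not c-command the R-expression — coreference allowed.

Yes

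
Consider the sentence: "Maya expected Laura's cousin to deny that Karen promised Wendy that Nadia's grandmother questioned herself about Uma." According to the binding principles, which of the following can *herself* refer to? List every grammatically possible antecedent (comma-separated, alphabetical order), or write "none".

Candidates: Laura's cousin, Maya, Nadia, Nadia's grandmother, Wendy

*herself* is a reflexive; Principle A requires it to be bound within its binding domain — the clause headed by 'questioned'.
— Laura's cousin: subject of the clause headed by 'deny'; c-commands the reflexive but lies outside its binding domain — cannot bind it (Principle A).
— Maya: subject of the matrix clause; c-commands the reflexive but lies outside its binding domain — cannot bind it (Principle A).
— Nadia: possessor inside the subject DP of the clause headed by 'questioned'; does not c-command the reflexive — cannot bind it (Principle A).
— Nadia's grandmother: subject of the clause headed by 'questioned'; c-commands the reflexive within its binding domain — allowed (Principle A).
— Wendy: object of the clause headed by 'promised'; c-commands the reflexive but lies outside its binding domain — cannot bind it (Principle A).

Nadia's grandmother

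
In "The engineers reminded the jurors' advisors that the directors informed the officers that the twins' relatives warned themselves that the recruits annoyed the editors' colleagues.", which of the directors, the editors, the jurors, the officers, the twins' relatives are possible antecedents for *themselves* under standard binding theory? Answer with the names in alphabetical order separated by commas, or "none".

the twins' relatives

*themselves* is a reflexive; Principle A requires it to be bound within its binding domain — the clause headed by 'warned'.
— the directors: subject of the clause headed by 'informed'; c-commands the reflexive but lies outside its binding domain — cannot bind it (Principle A).
— the editors: possessor inside the object DP of the clause headed by 'annoyed'; does not c-command the reflexive — cannot bind it (Principle A).
— the jurors: possessor inside the object DP of the matrix clause; does not c-command the reflexive — cannot bind it (Principle A).
— the officers: object of the clause headed by 'informed'; c-commands the reflexive but lies outside its binding domain — cannot bind it (Principle A).
— the twins' relatives: subject of the clause headed by 'warned'; c-commands the reflexive within its binding domain — allowed (Principle A).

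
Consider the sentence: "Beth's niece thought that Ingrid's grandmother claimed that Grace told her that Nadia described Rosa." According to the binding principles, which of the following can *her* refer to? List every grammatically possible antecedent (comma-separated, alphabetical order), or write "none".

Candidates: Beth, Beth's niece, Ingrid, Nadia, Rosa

Beth, Beth's niece, Ingrid

*her* is a pronoun; Principle B requires it to be free in its binding domain — the clause headed by 'told'.
— Beth: possessor inside the subject DP of the matrix clause; does not c-command the pronoun — Principle B does not apply; allowed.
— Beth's niece: subject of the matrix clause; c-commands the pronoun but lies outside its binding domain — allowed.
— Ingrid: possessor inside the subject DP of the clause headed by 'claimed'; does not c-command the pronoun — Principle B does not apply; allowed.
— Nadia: subject of the clause headed by 'described'; is c-commanded by the pronoun; coreference would bind this R-expression — blocked (Principle C).
— Rosa: object of the clause headed by 'described'; is c-commanded by the pronoun; coreference would bind this R-expression — blocked (Principle C).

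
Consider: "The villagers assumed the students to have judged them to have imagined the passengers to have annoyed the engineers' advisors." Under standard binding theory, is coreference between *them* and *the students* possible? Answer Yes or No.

No

*the students* is an R-expression; Principle C requires it to be free (not bound by any c-commanding expression).
— them: subject of the clause headed by 'imagined'; the R-expression locally c-commands the pronoun — coreference blocked (Principle B on the pronoun).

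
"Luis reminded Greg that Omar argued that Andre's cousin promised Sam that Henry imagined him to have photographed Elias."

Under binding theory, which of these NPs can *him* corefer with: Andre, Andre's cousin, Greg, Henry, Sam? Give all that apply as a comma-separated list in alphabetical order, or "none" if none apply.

Andre, Andre's cousin, Greg, Sam

*him* is a pronoun; Principle B requires it to be free in its binding domain — the clause headed by 'imagined'.
— Andre: possessor inside the subject DP of the clause headed by 'promised'; does not c-command the pronoun — Principle B does not apply; allowed.
— Andre's cousin: subject of the clause headed by 'promised'; c-commands the pronoun but lies outside its binding domain — allowed.
— Greg: object of the matrix clause; c-commands the pronoun but lies outside its binding domain — allowed.
— Henry: subject of the clause headed by 'imagined'; c-commands the pronoun within its binding domain — blocked (Principle B).
— Sam: object of the clause headed by 'promised'; c-commands the pronoun but lies outside its binding domain — allowed.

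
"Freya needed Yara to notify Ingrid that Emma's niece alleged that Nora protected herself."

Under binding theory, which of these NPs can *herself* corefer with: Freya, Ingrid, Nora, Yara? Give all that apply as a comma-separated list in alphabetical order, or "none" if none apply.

Nora

*herself* is a reflexive; Principle A requires it to be bound within its binding domain — the clause headed by 'protected'.
— Freya: subject of the matrix clause; c-commands the reflexive but lies outside its binding domain — cannot bind it (Principle A).
— Ingrid: object of the clause headed by 'notify'; c-commands the reflexive but lies outside its binding domain — cannot bind it (Principle A).
— Nora: subject of the clause headed by 'protected'; c-commands the reflexive within its binding domain — allowed (Principle A).
— Yara: subject of the clause headed by 'notify'; c-commands the reflexive but lies outside its binding domain — cannot bind it (Principle A).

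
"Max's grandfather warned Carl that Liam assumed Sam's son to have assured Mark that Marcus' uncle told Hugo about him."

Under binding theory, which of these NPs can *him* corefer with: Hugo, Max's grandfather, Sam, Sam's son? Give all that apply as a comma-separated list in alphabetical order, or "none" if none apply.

*him* is a pronoun; Principle B requires it to be free in its binding domain — the clause headed by 'told'.
— Hugo: object of the clause headed by 'told'; c-commands the pronoun within its binding domain — blocked (Principle B).
— Max's grandfather: subject of the matrix clause; c-commands the pronoun but lies outside its binding domain — allowed.
— Sam: possessor inside the subject DP of the clause headed by 'assured'; does not c-command the pronoun — Principle B does not apply; allowed.
— Sam's son: subject of the clause headed by 'assured'; c-commands the pronoun but lies outside its binding domain — allowed.

Max's grandfather, Sam, Sam's son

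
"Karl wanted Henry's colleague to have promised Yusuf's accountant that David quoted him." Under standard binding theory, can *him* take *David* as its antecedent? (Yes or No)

*him* is a pronoun; Principle B requires it to be free in its binding domain — the clause headed by 'quoted'.
— David: subject of the clause headed by 'quoted'; c-commands the pronoun within its binding domain — blocked (Principle B).

No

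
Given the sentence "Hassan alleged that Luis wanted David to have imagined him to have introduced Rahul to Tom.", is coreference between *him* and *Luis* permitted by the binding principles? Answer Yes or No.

*him* is a pronoun; Principle B requires it to be free in its binding domain — the clause headed by 'imagined'.
— Luis: subject of the clause headed by 'wanted'; c-commands the pronoun but lies outside its binding domain — allowed.

Yes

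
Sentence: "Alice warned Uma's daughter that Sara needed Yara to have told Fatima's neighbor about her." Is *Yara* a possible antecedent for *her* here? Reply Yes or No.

*her* is a pronoun; Principle B requires it to be free in its binding domain — the clause headed by 'told'.
— Yara: subject of the clause headed by 'told'; c-commands the pronoun within its binding domain — blocked (Principle B).

No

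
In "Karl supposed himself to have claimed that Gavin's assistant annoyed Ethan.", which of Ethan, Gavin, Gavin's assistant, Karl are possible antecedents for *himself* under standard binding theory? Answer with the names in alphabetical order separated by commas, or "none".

*himself* is a reflexive; Principle A requires it to be bound within its binding domain — the matrix clause.
— Ethan: object of the clause headed by 'annoyed'; does not c-command the reflexive — cannot bind it (Principle A).
— Gavin: possessor inside the subject DP of the clause headed by 'annoyed'; does not c-command the reflexive — cannot bind it (Principle A).
— Gavin's assistant: subject of the clause headed by 'annoyed'; does not c-command the reflexive — cannot bind it (Principle A).
— Karl: subject of the matrix clause; c-commands the reflexive within its binding domain — allowed (Principle A).

Karl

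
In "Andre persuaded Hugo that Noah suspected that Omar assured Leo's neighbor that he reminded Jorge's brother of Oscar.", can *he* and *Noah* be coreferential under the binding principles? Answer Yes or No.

*Noah* is an R-expression; Principle C requires it to be free (not bound by any c-commanding expression).
— he: subject of the clause headed by 'reminded'; the pronoun does not c-command the R-expression — coreference allowed.

Yes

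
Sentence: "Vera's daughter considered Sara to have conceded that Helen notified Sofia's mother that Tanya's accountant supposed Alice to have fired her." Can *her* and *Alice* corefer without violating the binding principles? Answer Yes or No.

*Alice* is an R-expression; Principle C requires it to be free (not bound by any c-commanding expression).
— her: object of the clause headed by 'fired'; the R-expression locally c-commands the pronoun — coreference blocked (Principle B on the pronoun).

No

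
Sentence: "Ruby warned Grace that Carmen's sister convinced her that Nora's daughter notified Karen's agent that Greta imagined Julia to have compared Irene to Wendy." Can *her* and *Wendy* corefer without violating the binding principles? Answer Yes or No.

*Wendy* is an R-expression; Principle C requires it to be free (not bound by any c-commanding expression).
— her: object of the clause headed by 'convinced'; the pronoun c-commands the R-expression — coreference blocked (Principle C).

No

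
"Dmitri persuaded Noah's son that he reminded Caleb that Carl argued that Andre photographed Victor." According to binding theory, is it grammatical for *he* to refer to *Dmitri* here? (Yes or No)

*Dmitri* is an R-expression; Principle C requires it to be free (not bound by any c-commanding expression).
— he: subject of the clause headed by 'reminded'; the pronoun does not c-command the R-expression — coreference allowed.

Yes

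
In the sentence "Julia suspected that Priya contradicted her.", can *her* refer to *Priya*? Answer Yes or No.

No

*her* is a pronoun; Principle B requires it to be free in its binding domain — the clause headed by 'contradicted'.
— Priya: subject of the clause headed by 'contradicted'; c-commands the pronoun within its binding domain — blocked (Principle B).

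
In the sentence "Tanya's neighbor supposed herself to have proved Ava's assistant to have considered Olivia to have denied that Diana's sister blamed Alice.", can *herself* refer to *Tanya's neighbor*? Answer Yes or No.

*herself* is a reflexive; Principle A requires it to be bound within its binding domain — the matrix clause.
— Tanya's neighbor: subject of the matrix clause; c-commands the reflexive within its binding domain — allowed (Principle A).

Yes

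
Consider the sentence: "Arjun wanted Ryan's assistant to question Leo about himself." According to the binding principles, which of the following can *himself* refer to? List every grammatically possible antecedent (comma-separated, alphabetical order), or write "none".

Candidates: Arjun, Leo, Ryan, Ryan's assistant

Leo, Ryan's assistant

*himself* is a reflexive; Principle A requires it to be bound within its binding domain — the clause headed by 'question'.
— Arjun: subject of the matrix clause; c-commands the reflexive but lies outside its binding domain — cannot bind it (Principle A).
— Leo: object of the clause headed by 'question'; c-commands the reflexive within its binding domain — allowed (Principle A).
— Ryan: possessor inside the subject DP of the clause headed by 'question'; does not c-command the reflexive — cannot bind it (Principle A).
— Ryan's assistant: subject of the clause headed by 'question'; c-commands the reflexive within its binding domain — allowed (Principle A).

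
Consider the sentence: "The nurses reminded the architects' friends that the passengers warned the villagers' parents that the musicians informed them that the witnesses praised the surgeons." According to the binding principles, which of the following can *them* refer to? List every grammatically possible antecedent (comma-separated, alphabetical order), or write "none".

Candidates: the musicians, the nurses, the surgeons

the nurses

*them* is a pronoun; Principle B requires it to be free in its binding domain — the clause headed by 'informed'.
— the musicians: subject of the clause headed by 'informed'; c-commands the pronoun within its binding domain — blocked (Principle B).
— the nurses: subject of the matrix clause; c-commands the pronoun but lies outside its binding domain — allowed.
— the surgeons: object of the clause headed by 'praised'; is c-commanded by the pronoun; coreference would bind this R-expression — blocked (Principle C).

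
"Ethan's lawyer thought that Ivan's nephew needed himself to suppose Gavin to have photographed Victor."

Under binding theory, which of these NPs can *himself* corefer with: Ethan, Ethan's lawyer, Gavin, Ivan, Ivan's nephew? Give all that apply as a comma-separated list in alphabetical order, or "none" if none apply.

Ivan's nephew

*himself* is a reflexive; Principle A requires it to be bound within its binding domain — the clause headed by 'needed'.
— Ethan: possessor inside the subject DP of the matrix clause; does not c-command the reflexive — cannot bind it (Principle A).
— Ethan's lawyer: subject of the matrix clause; c-commands the reflexive but lies outside its binding domain — cannot bind it (Principle A).
— Gavin: subject of the clause headed by 'photographed'; does not c-command the reflexive — cannot bind it (Principle A).
— Ivan: possessor inside the subject DP of the clause headed by 'needed'; does not c-command the reflexive — cannot bind it (Principle A).
— Ivan's nephew: subject of the clause headed by 'needed'; c-commands the reflexive within its binding domain — allowed (Principle A).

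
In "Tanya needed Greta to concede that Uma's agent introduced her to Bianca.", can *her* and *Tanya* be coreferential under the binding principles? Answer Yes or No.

Yes

*Tanya* is an R-expression; Principle C requires it to be free (not bound by any c-commanding expression).
— her: object of the clause headed by 'introduced'; the pronoun does not c-command the R-expression — coreference allowed.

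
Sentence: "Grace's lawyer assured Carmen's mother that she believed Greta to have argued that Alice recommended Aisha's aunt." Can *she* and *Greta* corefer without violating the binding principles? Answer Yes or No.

*Greta* is an R-expression; Principle C requires it to be free (not bound by any c-commanding expression).
— she: subject of the clause headed by 'believed'; the pronoun c-commands the R-expression — coreference blocked (Principle C).

No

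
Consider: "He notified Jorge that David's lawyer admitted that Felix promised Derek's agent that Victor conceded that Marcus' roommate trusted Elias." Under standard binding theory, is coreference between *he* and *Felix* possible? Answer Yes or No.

*Felix* is an R-expression; Principle C requires it to be free (not bound by any c-commanding expression).
— he: subject of the matrix clause; the pronoun c-commands the R-expression — coreference blocked (Principle C).

No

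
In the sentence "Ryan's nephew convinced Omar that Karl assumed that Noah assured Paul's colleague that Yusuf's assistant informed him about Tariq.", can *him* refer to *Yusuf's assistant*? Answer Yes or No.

No

*him* is a pronoun; Principle B requires it to be free in its binding domain — the clause headed by 'informed'.
— Yusuf's assistant: subject of the clause headed by 'informed'; c-commands the pronoun within its binding domain — blocked (Principle B).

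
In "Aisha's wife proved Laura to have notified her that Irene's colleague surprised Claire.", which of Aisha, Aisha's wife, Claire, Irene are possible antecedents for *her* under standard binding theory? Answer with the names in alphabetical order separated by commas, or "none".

*her* is a pronoun; Principle B requires it to be free in its binding domain — the clause headed by 'notified'.
— Aisha: possessor inside the subject DP of the matrix clause; does not c-command the pronoun — Principle B does not apply; allowed.
— Aisha's wife: subject of the matrix clause; c-commands the pronoun but lies outside its binding domain — allowed.
— Claire: object of the clause headed by 'surprised'; is c-commanded by the pronoun; coreference would bind this R-expression — blocked (Principle C).
— Irene: possessor inside the subject DP of the clause headed by 'surprised'; is c-commanded by the pronoun; coreference would bind this R-expression — blocked (Principle C).

Aisha, Aisha's wife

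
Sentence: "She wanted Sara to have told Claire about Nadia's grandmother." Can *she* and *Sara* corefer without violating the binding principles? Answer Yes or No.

*Sara* is an R-expression; Principle C requires it to be free (not bound by any c-commanding expression).
— she: subject of the matrix clause; the pronoun c-commands the R-expression — coreference blocked (Principle C).

No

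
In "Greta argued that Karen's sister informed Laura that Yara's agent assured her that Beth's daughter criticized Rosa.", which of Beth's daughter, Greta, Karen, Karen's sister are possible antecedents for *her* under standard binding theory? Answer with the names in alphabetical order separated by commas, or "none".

Greta, Karen, Karen's sister

*her* is a pronoun; Principle B requires it to be free in its binding domain — the clause headed by 'assured'.
— Beth's daughter: subject of the clause headed by 'criticized'; is c-commanded by the pronoun; coreference would bind this R-expression — blocked (Principle C).
— Greta: subject of the matrix clause; c-commands the pronoun but lies outside its binding domain — allowed.
— Karen: possessor inside the subject DP of the clause headed by 'informed'; does not c-command the pronoun — Principle B does not apply; allowed.
— Karen's sister: subject of the clause headed by 'informed'; c-commands the pronoun but lies outside its binding domain — allowed.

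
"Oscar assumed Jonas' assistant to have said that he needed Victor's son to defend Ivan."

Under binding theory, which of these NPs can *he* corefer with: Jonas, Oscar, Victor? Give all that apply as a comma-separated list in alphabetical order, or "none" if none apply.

Jonas, Oscar

*he* is a pronoun; Principle B requires it to be free in its binding domain — the clause headed by 'needed'.
— Jonas: possessor inside the subject DP of the clause headed by 'said'; does not c-command the pronoun — Principle B does not apply; allowed.
— Oscar: subject of the matrix clause; c-commands the pronoun but lies outside its binding domain — allowed.
— Victor: possessor inside the subject DP of the clause headed by 'defend'; is c-commanded by the pronoun; coreference would bind this R-expression — blocked (Principle C).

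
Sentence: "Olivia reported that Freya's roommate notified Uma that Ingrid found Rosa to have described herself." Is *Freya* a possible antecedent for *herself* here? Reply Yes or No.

*herself* is a reflexive; Principle A requires it to be bound within its binding domain — the clause headed by 'described'.
— Freya: possessor inside the subject DP of the clause headed by 'notified'; does not c-command the reflexive — cannot bind it (Principle A).

No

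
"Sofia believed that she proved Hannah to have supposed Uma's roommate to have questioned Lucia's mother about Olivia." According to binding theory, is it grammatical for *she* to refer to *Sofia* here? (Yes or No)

*Sofia* is an R-expression; Principle C requires it to be free (not bound by any c-commanding expression).
— she: subject of the clause headed by 'proved'; the pronoun does not c-command the R-expression — coreference allowed.

Yes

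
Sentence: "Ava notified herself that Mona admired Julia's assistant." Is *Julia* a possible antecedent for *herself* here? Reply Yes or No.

No

*herself* is a reflexive; Principle A requires it to be bound within its binding domain — the matrix clause.
— Julia: possessor inside the object DP of the clause headed by 'admired'; does not c-command the reflexive — cannot bind it (Principle A).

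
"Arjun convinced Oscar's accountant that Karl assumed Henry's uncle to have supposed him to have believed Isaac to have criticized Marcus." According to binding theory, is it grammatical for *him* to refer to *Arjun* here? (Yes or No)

*Arjun* is an R-expression; Principle C requires it to be free (not bound by any c-commanding expression).
— him: subject of the clause headed by 'believed'; the pronoun does not c-command the R-expression — coreference allowed.

Yes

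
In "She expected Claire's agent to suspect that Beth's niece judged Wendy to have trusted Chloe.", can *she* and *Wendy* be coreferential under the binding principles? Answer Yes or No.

*Wendy* is an R-expression; Principle C requires it to be free (not bound by any c-commanding expression).
— she: subject of the matrix clause; the pronoun c-commands the R-expression — coreference blocked (Principle C).

No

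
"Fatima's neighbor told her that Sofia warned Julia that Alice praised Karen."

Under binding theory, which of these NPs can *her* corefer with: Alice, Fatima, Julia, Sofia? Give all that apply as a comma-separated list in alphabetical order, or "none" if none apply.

*her* is a pronoun; Principle B requires it to be free in its binding domain — the matrix clause.
— Alice: subject of the clause headed by 'praised'; is c-commanded by the pronoun; coreference would bind this R-expression — blocked (Principle C).
— Fatima: possessor inside the subject DP of the matrix clause; does not c-command the pronoun — Principle B does not apply; allowed.
— Julia: object of the clause headed by 'warned'; is c-commanded by the pronoun; coreference would bind this R-expression — blocked (Principle C).
— Sofia: subject of the clause headed by 'warned'; is c-commanded by the pronoun; coreference would bind this R-expression — blocked (Principle C).

Fatima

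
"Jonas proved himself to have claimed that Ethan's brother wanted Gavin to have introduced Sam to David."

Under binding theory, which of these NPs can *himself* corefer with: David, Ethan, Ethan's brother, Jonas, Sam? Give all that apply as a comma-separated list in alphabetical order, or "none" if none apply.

*himself* is a reflexive; Principle A requires it to be bound within its binding domain — the matrix clause.
— David: second object of the clause headed by 'introduced'; does not c-command the reflexive — cannot bind it (Principle A).
— Ethan: possessor inside the subject DP of the clause headed by 'wanted'; does not c-command the reflexive — cannot bind it (Principle A).
— Ethan's brother: subject of the clause headed by 'wanted'; does not c-command the reflexive — cannot bind it (Principle A).
— Jonas: subject of the matrix clause; c-commands the reflexive within its binding domain — allowed (Principle A).
— Sam: object of the clause headed by 'introduced'; does not c-command the reflexive — cannot bind it (Principle A).

Jonas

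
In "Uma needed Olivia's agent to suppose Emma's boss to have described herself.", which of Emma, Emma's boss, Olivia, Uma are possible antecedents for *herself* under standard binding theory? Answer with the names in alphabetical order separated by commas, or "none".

*herself* is a reflexive; Principle A requires it to be bound within its binding domain — the clause headed by 'described'.
— Emma: possessor inside the subject DP of the clause headed by 'described'; does not c-command the reflexive — cannot bind it (Principle A).
— Emma's boss: subject of the clause headed by 'described'; c-commands the reflexive within its binding domain — allowed (Principle A).
— Olivia: possessor inside the subject DP of the clause headed by 'suppose'; does not c-command the reflexive — cannot bind it (Principle A).
— Uma: subject of the matrix clause; c-commands the reflexive but lies outside its binding domain — cannot bind it (Principle A).

Emma's boss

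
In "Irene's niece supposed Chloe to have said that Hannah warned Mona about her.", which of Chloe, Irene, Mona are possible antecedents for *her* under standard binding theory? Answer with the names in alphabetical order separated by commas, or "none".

*her* is a pronoun; Principle B requires it to be free in its binding domain — the clause headed by 'warned'.
— Chloe: subject of the clause headed by 'said'; c-commands the pronoun but lies outside its binding domain — allowed.
— Irene: possessor inside the subject DP of the matrix clause; does not c-command the pronoun — Principle B does not apply; allowed.
— Mona: object of the clause headed by 'warned'; c-commands the pronoun within its binding domain — blocked (Principle B).

Chloe, Irene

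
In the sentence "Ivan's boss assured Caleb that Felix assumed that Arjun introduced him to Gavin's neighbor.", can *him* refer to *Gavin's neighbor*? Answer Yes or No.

No

*him* is a pronoun; Principle B requires it to be free in its binding domain — the clause headed by 'introduced'.
— Gavin's neighbor: second object of the clause headed by 'introduced'; is c-commanded by the pronoun; coreference would bind this R-expression — blocked (Principle C).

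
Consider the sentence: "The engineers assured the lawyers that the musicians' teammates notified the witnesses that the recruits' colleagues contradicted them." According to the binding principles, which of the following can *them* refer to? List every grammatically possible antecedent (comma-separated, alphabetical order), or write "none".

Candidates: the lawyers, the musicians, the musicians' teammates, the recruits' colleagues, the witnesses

*them* is a pronoun; Principle B requires it to be free in its binding domain — the clause headed by 'contradicted'.
— the lawyers: object of the matrix clause; c-commands the pronoun but lies outside its binding domain — allowed.
— the musicians: possessor inside the subject DP of the clause headed by 'notified'; does not c-command the pronoun — Principle B does not apply; allowed.
— the musicians' teammates: subject of the clause headed by 'notified'; c-commands the pronoun but lies outside its binding domain — allowed.
— the recruits' colleagues: subject of the clause headed by 'contradicted'; c-commands the pronoun within its binding domain — blocked (Principle B).
— the witnesses: object of the clause headed by 'notified'; c-commands the pronoun but lies outside its binding domain — allowed.

the lawyers, the musicians, the musicians' teammates, the witnesses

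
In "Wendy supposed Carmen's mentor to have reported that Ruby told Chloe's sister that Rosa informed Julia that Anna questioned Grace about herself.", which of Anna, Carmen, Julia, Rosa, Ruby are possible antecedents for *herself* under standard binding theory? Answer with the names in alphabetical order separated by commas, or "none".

*herself* is a reflexive; Principle A requires it to be bound within its binding domain — the clause headed by 'questioned'.
— Anna: subject of the clause headed by 'questioned'; c-commands the reflexive within its binding domain — allowed (Principle A).
— Carmen: possessor inside the subject DP of the clause headed by 'reported'; does not c-command the reflexive — cannot bind it (Principle A).
— Julia: object of the clause headed by 'informed'; c-commands the reflexive but lies outside its binding domain — cannot bind it (Principle A).
— Rosa: subject of the clause headed by 'informed'; c-commands the reflexive but lies outside its binding domain — cannot bind it (Principle A).
— Ruby: subject of the clause headed by 'told'; c-commands the reflexive but lies outside its binding domain — cannot bind it (Principle A).

Anna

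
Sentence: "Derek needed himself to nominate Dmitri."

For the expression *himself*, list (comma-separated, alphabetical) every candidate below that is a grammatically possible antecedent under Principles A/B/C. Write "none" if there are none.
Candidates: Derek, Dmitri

Derek

*himself* is a reflexive; Principle A requires it to be bound within its binding domain — the matrix clause.
— Derek: subject of the matrix clause; c-commands the reflexive within its binding domain — allowed (Principle A).
— Dmitri: object of the clause headed by 'nominate'; does not c-command the reflexive — cannot bind it (Principle A).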